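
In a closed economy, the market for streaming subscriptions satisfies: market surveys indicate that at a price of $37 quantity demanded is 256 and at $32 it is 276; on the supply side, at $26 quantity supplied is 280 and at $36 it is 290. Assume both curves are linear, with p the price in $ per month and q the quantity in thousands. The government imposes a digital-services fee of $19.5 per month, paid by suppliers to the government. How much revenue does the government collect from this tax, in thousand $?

Demand slope: (276 − 256)/(32 − 37) = -4, so qd = 404 − 4p.
Supply slope: (290 − 280)/(36 − 26) = 1, so qs = p + 254.
Without the tax, 404 − 4p = p + 254 gives 5p = 150, so p* = $30 and q* = 284.
With the tax collected from suppliers, supply shifts: qs = (p − 19.5) + 254.
New equilibrium: consumers pay $33.9, suppliers receive $14.4, q = 268.4. (Wedge: pb − ps = 19.5.)
Revenue = t · Q = 19.5 · 268.4 = $5233.8.

Tax revenue = $5233.8 thousand.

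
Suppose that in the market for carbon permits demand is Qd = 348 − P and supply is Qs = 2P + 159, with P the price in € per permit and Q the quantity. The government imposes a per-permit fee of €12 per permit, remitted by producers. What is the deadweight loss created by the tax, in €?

Before the tax: set 348 − P = 2P + 159 → P* = €63, Q* = 285.
With the tax collected from producers, supply shifts: Qs = 2(P − 12) + 159.
Solving gives Q = 277 with buyers paying €71 and producers receiving €59 (the €12 wedge).
Quantity falls by |ΔQ| = |285 − 277| = 8.
DWL = ½ · t · |ΔQ| = ½ · 12 · 8 = €48.

Deadweight loss = €48.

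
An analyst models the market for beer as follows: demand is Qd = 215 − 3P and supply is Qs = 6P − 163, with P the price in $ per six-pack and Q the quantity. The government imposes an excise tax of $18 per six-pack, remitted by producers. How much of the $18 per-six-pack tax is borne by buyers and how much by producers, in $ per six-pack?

Buyers bear $12 per six-pack; producers bear $6 per six-pack.

Without the tax, 215 − 3P = 6P − 163 gives 9P = 378, so P* = $42 and Q* = 89.
With the tax collected from producers, supply shifts: Qs = 6(P − 18) − 163.
Solving gives Q = 53 with buyers paying $54 and producers receiving $36 (the $18 wedge).
Burden on buyers: $12; on producers: $6. (They sum to $18.)
The less price-elastic side of the market bears the larger share of a per-unit tax.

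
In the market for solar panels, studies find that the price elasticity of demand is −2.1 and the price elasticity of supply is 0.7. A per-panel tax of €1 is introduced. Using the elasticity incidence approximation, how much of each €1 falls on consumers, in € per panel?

Consumers bear ≈ €0.25 per panel.

Incidence ratio: consumers' share ≈ εs / (εs + |εd|) = 0.7 / (0.7 + 2.1) = 0.25.
So consumers bear ≈ 0.25 × €1 = €0.25; suppliers bear €0.75.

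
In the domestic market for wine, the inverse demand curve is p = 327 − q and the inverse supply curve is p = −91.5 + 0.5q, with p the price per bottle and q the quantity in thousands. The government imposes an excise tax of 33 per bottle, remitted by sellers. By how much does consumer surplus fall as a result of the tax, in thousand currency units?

Inverting to q(p) form: qd = 327 − p; qs = 2p + 183.
Before the tax: set 327 − p = 2p + 183 → p* = 48, q* = 279.
With the tax collected from sellers, supply shifts: qs = 2(p − 33) + 183.
New equilibrium: buyers pay 70, sellers receive 37, q = 257. (Wedge: pb − ps = 33.)
ΔCS is the trapezoid between Q = 257 and Q = 279 of height 22: ½ · (279 + 257) · 22 = 5896.

Consumer surplus falls by 5896 thousand.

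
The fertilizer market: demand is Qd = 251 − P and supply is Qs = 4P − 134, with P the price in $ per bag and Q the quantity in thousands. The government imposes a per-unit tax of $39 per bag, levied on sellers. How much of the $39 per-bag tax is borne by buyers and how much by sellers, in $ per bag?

Buyers bear $31.2 per bag; sellers bear $7.8 per bag.

Without the tax, 251 − P = 4P − 134 gives 5P = 385, so P* = $77 and Q* = 174.
With the tax collected from sellers, supply shifts: Qs = 4(P − 39) − 134.
Solving gives Q = 142.8 with buyers paying $108.2 and sellers receiving $69.2 (the $39 wedge).
Burden on buyers: $31.2; on sellers: $7.8. (They sum to $39.)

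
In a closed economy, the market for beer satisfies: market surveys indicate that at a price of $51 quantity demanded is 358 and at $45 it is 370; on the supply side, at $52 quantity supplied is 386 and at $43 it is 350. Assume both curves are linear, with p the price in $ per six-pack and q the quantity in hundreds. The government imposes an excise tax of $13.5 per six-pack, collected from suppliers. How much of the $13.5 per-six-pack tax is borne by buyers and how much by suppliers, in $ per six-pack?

Buyers bear $9 per six-pack; suppliers bear $4.5 per six-pack.

Demand slope: (370 − 358)/(45 − 51) = -2, so qd = 460 − 2p.
Supply slope: (350 − 386)/(43 − 52) = 4, so qs = 4p + 178.
Without the tax, 460 − 2p = 4p + 178 gives 6p = 282, so p* = $47 and q* = 366.
With the tax collected from suppliers, supply shifts: qs = 4(p − 13.5) + 178.
New equilibrium: buyers pay $56, suppliers receive $42.5, q = 348. (Wedge: pb − ps = 13.5.)
Burden on buyers: $9; on suppliers: $4.5. (They sum to $13.5.)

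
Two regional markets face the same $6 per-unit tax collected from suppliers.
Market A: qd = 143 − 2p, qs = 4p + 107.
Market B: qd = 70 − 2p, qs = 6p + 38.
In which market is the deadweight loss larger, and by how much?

Market B, by $3.

Market A: pre-tax p* = $6, q* = 131; post-tax q = 123; deadweight loss = $24.
Market B: pre-tax p* = $4, q* = 62; post-tax q = 53; deadweight loss = $27.
Difference: $24 vs $27 → market B is larger by $3.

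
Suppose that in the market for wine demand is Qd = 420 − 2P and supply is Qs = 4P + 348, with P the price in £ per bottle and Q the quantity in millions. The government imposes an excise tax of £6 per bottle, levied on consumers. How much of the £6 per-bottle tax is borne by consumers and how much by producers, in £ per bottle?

Consumers bear £4 per bottle; producers bear £2 per bottle.

Without the tax, 420 − 2P = 4P + 348 gives 6P = 72, so P* = £12 and Q* = 396.
With the tax collected from consumers, demand (in seller-price terms) shifts: Qd = 420 − 2(P + 6).
New equilibrium: consumers pay £16, producers receive £10, Q = 388. (Wedge: Pb − Ps = 6.)
Burden on consumers: £4; on producers: £2. (They sum to £6.)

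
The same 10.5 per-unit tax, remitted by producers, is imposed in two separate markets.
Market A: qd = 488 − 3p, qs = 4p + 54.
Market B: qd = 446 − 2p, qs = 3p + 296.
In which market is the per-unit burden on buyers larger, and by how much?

Market A: pre-tax p* = 62, q* = 302; post-tax q = 284; per-unit burden on buyers = 6.
Market B: pre-tax p* = 30, q* = 386; post-tax q = 373.4; per-unit burden on buyers = 6.3.
Difference: 6 vs 6.3 → market B is larger by 0.3.

Market B, by 0.3.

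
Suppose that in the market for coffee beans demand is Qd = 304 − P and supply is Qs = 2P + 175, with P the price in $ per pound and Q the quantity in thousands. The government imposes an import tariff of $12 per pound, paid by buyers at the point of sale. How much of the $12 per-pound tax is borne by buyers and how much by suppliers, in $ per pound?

Buyers bear $8 per pound; suppliers bear $4 per pound.

Before the tax: set 304 − P = 2P + 175 → P* = $43, Q* = 261.
With the tax collected from buyers, demand (in seller-price terms) shifts: Qd = 304 − (P + 12).
New equilibrium: buyers pay $51, suppliers receive $39, Q = 253. (Wedge: Pb − Ps = 12.)
Burden on buyers: $8; on suppliers: $4. (They sum to $12.)
The less price-elastic side of the market bears the larger share of a per-unit tax.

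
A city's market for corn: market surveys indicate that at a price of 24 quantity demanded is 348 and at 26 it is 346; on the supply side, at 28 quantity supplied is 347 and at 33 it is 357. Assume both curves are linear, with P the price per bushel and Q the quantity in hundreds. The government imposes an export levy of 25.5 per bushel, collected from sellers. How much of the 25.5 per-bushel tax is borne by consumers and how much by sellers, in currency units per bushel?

Demand slope: (346 − 348)/(26 − 24) = -1, so Qd = 372 − P.
Supply slope: (357 − 347)/(33 − 28) = 2, so Qs = 2P + 291.
Before the tax: set 372 − P = 2P + 291 → P* = 27, Q* = 345.
With the tax collected from sellers, supply shifts: Qs = 2(P − 25.5) + 291.
New equilibrium: consumers pay 44, sellers receive 18.5, Q = 328. (Wedge: Pb − Ps = 25.5.)
Burden on consumers: 17; on sellers: 8.5. (They sum to 25.5.)

Consumers bear 17 per bushel; sellers bear 8.5 per bushel.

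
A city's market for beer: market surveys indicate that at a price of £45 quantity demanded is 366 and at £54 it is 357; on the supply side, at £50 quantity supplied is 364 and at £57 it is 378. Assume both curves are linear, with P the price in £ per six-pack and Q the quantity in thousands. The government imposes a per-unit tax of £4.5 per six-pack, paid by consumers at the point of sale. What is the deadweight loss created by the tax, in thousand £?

Demand slope: (357 − 366)/(54 − 45) = -1, so Qd = 411 − P.
Supply slope: (378 − 364)/(57 − 50) = 2, so Qs = 2P + 264.
Before the tax: set 411 − P = 2P + 264 → P* = £49, Q* = 362.
With the tax collected from consumers, demand (in seller-price terms) shifts: Qd = 411 − (P + 4.5).
Solving gives Q = 359 with consumers paying £52 and suppliers receiving £47.5 (the £4.5 wedge).
Quantity falls by |ΔQ| = |362 − 359| = 3.
DWL = ½ · t · |ΔQ| = ½ · 4.5 · 3 = £6.75.

Deadweight loss = £6.75 thousand.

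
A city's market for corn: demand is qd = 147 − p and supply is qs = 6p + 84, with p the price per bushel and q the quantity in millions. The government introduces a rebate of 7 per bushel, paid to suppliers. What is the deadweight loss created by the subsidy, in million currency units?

Deadweight loss = 21 million.

Without the subsidy, 147 − p = 6p + 84 gives 7p = 63, so p* = 9 and q* = 138.
With a per-unit subsidy paid to suppliers, each receives p + 7 per unit sold, so supply becomes qs = 6(p + 7) + 84.
Solving gives q = 144 with consumers paying 3 and suppliers receiving 10 (the 7 wedge).
Quantity rises by |ΔQ| = |138 − 144| = 6.
DWL = ½ · t · |ΔQ| = ½ · 7 · 6 = 21.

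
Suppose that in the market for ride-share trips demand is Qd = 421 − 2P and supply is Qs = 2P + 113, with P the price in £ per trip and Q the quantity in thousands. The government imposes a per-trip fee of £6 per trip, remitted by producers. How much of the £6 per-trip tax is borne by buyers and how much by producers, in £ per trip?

Buyers bear £3 per trip; producers bear £3 per trip.

Before the tax: set 421 − 2P = 2P + 113 → P* = £77, Q* = 267.
With the tax collected from producers, supply shifts: Qs = 2(P − 6) + 113.
Solving gives Q = 261 with buyers paying £80 and producers receiving £74 (the £6 wedge).
Burden on buyers: £3; on producers: £3. (They sum to £6.)
The less price-elastic side of the market bears the larger share of a per-unit tax.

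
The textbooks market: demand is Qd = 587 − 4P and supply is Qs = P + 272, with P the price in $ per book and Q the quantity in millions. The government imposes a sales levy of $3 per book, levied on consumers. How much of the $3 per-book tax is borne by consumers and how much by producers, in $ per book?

Without the tax, 587 − 4P = P + 272 gives 5P = 315, so P* = $63 and Q* = 335.
With the tax collected from consumers, demand (in seller-price terms) shifts: Qd = 587 − 4(P + 3).
New equilibrium: consumers pay $63.6, producers receive $60.6, Q = 332.6. (Wedge: Pb − Ps = 3.)
Burden on consumers: $0.6; on producers: $2.4. (They sum to $3.)

Consumers bear $0.6 per book; producers bear $2.4 per book.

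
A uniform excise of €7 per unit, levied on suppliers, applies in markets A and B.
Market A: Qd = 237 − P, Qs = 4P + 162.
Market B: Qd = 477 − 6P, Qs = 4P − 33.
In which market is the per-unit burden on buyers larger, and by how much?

Market A, by €2.8.

Market A: pre-tax P* = €15, Q* = 222; post-tax Q = 216.4; per-unit burden on buyers = €5.6.
Market B: pre-tax P* = €51, Q* = 171; post-tax Q = 154.2; per-unit burden on buyers = €2.8.
Difference: €5.6 vs €2.8 → market A is larger by €2.8.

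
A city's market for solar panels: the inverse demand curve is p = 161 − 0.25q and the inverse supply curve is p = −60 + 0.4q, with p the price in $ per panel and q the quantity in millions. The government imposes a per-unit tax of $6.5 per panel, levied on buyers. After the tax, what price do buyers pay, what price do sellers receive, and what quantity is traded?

Buyers pay $78.5; sellers receive $72; quantity = 330.

Inverting to q(p) form: qd = 644 − 4p; qs = 2.5p + 150.
Without the tax, 644 − 4p = 2.5p + 150 gives 6.5p = 494, so p* = $76 and q* = 340.
With the tax collected from buyers, demand (in seller-price terms) shifts: qd = 644 − 4(p + 6.5).
Solving gives q = 330 with buyers paying $78.5 and sellers receiving $72 (the $6.5 wedge).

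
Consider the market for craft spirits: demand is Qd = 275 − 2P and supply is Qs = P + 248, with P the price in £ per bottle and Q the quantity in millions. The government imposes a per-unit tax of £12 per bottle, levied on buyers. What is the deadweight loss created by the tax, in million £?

Deadweight loss = £48 million.

Without the tax, 275 − 2P = P + 248 gives 3P = 27, so P* = £9 and Q* = 257.
With the tax collected from buyers, demand (in seller-price terms) shifts: Qd = 275 − 2(P + 12).
New equilibrium: buyers pay £13, suppliers receive £1, Q = 249. (Wedge: Pb − Ps = 12.)
Quantity falls by |ΔQ| = |257 − 249| = 8.
DWL = ½ · t · |ΔQ| = ½ · 12 · 8 = £48.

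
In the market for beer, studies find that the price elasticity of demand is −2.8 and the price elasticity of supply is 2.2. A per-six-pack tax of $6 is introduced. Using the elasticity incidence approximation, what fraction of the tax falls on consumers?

Incidence ratio: consumers' share ≈ εs / (εs + |εd|) = 2.2 / (2.2 + 2.8) = 0.44.
Supply is the less elastic side, so consumers bear the smaller share.

Consumers' share ≈ 0.44.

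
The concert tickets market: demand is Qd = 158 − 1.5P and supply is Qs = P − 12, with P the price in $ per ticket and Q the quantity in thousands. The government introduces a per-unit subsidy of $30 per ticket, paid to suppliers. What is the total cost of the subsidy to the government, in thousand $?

Without the subsidy, 158 − 1.5P = P − 12 gives 2.5P = 170, so P* = $68 and Q* = 56.
With a per-unit subsidy paid to suppliers, each receives P + 30 per unit sold, so supply becomes Qs = (P + 30) − 12.
New equilibrium: consumers pay $56, suppliers receive $86, Q = 74. (Wedge: Pb − Ps = −30.)
Outlay = t · Q = 30 · 74 = $2220.

Government outlay = $2220 thousand.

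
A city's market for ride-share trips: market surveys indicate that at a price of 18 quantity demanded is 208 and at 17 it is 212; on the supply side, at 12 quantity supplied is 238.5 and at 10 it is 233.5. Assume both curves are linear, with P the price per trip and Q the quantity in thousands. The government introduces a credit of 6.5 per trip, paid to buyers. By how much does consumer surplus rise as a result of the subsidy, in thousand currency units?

Demand slope: (212 − 208)/(17 − 18) = -4, so Qd = 280 − 4P.
Supply slope: (233.5 − 238.5)/(10 − 12) = 2.5, so Qs = 2.5P + 208.5.
Before the subsidy: set 280 − 4P = 2.5P + 208.5 → P* = 11, Q* = 236.
With a per-unit subsidy paid to buyers, each effectively pays P − 6.5, so demand becomes Qd = 280 − 4(P − 6.5).
New equilibrium: buyers pay 8.5, suppliers receive 15, Q = 246. (Wedge: Pb − Ps = −6.5.)
ΔCS is the trapezoid between Q = 246 and Q = 236 of height 2.5: ½ · (236 + 246) · 2.5 = 602.5.

Consumer surplus rises by 602.5 thousand.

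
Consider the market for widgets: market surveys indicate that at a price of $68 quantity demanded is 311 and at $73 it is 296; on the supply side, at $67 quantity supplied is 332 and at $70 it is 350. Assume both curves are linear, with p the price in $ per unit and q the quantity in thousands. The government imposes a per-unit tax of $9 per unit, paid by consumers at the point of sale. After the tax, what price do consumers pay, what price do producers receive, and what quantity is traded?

Consumers pay $71; producers receive $62; quantity = 302.

Demand slope: (296 − 311)/(73 − 68) = -3, so qd = 515 − 3p.
Supply slope: (350 − 332)/(70 − 67) = 6, so qs = 6p − 70.
Before the tax: set 515 − 3p = 6p − 70 → p* = $65, q* = 320.
With the tax collected from consumers, demand (in seller-price terms) shifts: qd = 515 − 3(p + 9).
New equilibrium: consumers pay $71, producers receive $62, q = 302. (Wedge: pb − ps = 9.)
The less price-elastic side of the market bears the larger share of a per-unit tax.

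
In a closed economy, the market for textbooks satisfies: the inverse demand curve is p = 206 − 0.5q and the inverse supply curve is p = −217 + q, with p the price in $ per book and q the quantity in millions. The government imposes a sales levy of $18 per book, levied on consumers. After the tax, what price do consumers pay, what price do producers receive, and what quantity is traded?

Rewrite in direct form: qd = 412 − 2p and qs = p + 217.
Without the tax, 412 − 2p = p + 217 gives 3p = 195, so p* = $65 and q* = 282.
With the tax collected from consumers, demand (in seller-price terms) shifts: qd = 412 − 2(p + 18).
Solving gives q = 270 with consumers paying $71 and producers receiving $53 (the $18 wedge).
The less price-elastic side of the market bears the larger share of a per-unit tax.

Consumers pay $71; producers receive $53; quantity = 270.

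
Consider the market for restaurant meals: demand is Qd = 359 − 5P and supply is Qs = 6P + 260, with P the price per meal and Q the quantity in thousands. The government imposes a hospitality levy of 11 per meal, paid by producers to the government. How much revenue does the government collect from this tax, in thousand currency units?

Tax revenue = 3124 thousand.

Without the tax, 359 − 5P = 6P + 260 gives 11P = 99, so P* = 9 and Q* = 314.
With the tax collected from producers, supply shifts: Qs = 6(P − 11) + 260.
New equilibrium: consumers pay 15, producers receive 4, Q = 284. (Wedge: Pb − Ps = 11.)
Revenue = t · Q = 11 · 284 = 3124.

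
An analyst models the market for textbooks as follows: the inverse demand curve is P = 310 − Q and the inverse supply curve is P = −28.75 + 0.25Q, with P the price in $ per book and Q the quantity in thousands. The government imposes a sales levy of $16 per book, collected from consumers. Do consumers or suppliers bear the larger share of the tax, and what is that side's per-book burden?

Consumers bear the larger share: $12.8 per book.

Inverting to Q(P) form: Qd = 310 − P; Qs = 4P + 115.
Before the tax: set 310 − P = 4P + 115 → P* = $39, Q* = 271.
With the tax collected from consumers, demand (in seller-price terms) shifts: Qd = 310 − (P + 16).
Solving gives Q = 258.2 with consumers paying $51.8 and suppliers receiving $35.8 (the $16 wedge).
Per-book burden: consumers $12.8, suppliers $3.2.
Consumers take the larger share because demand is less price-elastic here (demand slope 1 vs supply slope 4).
The less price-elastic side of the market bears the larger share of a per-unit tax.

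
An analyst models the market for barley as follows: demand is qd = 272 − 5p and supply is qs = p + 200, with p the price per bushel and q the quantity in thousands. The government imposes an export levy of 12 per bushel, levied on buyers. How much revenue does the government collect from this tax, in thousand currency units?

Tax revenue = 2424 thousand.

Without the tax, 272 − 5p = p + 200 gives 6p = 72, so p* = 12 and q* = 212.
With the tax collected from buyers, demand (in seller-price terms) shifts: qd = 272 − 5(p + 12).
Solving gives q = 202 with buyers paying 14 and sellers receiving 2 (the 12 wedge).
Revenue = t · Q = 12 · 202 = 2424.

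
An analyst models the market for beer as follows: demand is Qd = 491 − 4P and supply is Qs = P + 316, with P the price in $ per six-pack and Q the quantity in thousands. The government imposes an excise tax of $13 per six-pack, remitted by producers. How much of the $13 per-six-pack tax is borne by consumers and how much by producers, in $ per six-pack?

Consumers bear $2.6 per six-pack; producers bear $10.4 per six-pack.

Before the tax: set 491 − 4P = P + 316 → P* = $35, Q* = 351.
With the tax collected from producers, supply shifts: Qs = (P − 13) + 316.
New equilibrium: consumers pay $37.6, producers receive $24.6, Q = 340.6. (Wedge: Pb − Ps = 13.)
Burden on consumers: $2.6; on producers: $10.4. (They sum to $13.)
The less price-elastic side of the market bears the larger share of a per-unit tax.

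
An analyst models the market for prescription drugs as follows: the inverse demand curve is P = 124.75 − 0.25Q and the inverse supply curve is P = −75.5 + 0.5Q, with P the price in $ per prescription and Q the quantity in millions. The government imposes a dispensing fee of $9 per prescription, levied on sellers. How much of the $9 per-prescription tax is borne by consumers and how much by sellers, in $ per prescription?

Consumers bear $3 per prescription; sellers bear $6 per prescription.

Inverting to Q(P) form: Qd = 499 − 4P; Qs = 2P + 151.
Before the tax: set 499 − 4P = 2P + 151 → P* = $58, Q* = 267.
With the tax collected from sellers, supply shifts: Qs = 2(P − 9) + 151.
Solving gives Q = 255 with consumers paying $61 and sellers receiving $52 (the $9 wedge).
Burden on consumers: $3; on sellers: $6. (They sum to $9.)
The less price-elastic side of the market bears the larger share of a per-unit tax.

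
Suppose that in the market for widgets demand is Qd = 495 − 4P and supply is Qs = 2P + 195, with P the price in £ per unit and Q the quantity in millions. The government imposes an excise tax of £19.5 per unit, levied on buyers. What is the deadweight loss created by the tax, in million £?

Without the tax, 495 − 4P = 2P + 195 gives 6P = 300, so P* = £50 and Q* = 295.
With the tax collected from buyers, demand (in seller-price terms) shifts: Qd = 495 − 4(P + 19.5).
New equilibrium: buyers pay £56.5, producers receive £37, Q = 269. (Wedge: Pb − Ps = 19.5.)
Quantity falls by |ΔQ| = |295 − 269| = 26.
DWL = ½ · t · |ΔQ| = ½ · 19.5 · 26 = £253.5.

Deadweight loss = £253.5 million.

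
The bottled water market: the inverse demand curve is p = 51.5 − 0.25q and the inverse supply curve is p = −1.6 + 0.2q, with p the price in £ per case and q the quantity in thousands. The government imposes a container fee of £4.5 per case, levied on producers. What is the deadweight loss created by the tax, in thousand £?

Deadweight loss = £22.5 thousand.

Inverting to q(p) form: qd = 206 − 4p; qs = 5p + 8.
Without the tax, 206 − 4p = 5p + 8 gives 9p = 198, so p* = £22 and q* = 118.
With the tax collected from producers, supply shifts: qs = 5(p − 4.5) + 8.
Solving gives q = 108 with buyers paying £24.5 and producers receiving £20 (the £4.5 wedge).
Quantity falls by |ΔQ| = |118 − 108| = 10.
DWL = ½ · t · |ΔQ| = ½ · 4.5 · 10 = £22.5.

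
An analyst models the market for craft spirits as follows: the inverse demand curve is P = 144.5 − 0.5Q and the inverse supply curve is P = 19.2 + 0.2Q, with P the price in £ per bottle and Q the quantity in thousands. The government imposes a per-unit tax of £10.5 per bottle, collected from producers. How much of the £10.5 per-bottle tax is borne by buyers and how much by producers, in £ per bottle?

Buyers bear £7.5 per bottle; producers bear £3 per bottle.

Inverting to Q(P) form: Qd = 289 − 2P; Qs = 5P − 96.
Before the tax: set 289 − 2P = 5P − 96 → P* = £55, Q* = 179.
With the tax collected from producers, supply shifts: Qs = 5(P − 10.5) − 96.
Solving gives Q = 164 with buyers paying £62.5 and producers receiving £52 (the £10.5 wedge).
Burden on buyers: £7.5; on producers: £3. (They sum to £10.5.)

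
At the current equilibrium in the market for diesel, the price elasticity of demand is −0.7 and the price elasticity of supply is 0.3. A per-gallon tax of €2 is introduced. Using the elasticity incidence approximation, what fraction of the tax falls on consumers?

Incidence ratio: consumers' share ≈ εs / (εs + |εd|) = 0.3 / (0.3 + 0.7) = 0.3.
Supply is the less elastic side, so consumers bear the smaller share.

Consumers' share ≈ 0.3.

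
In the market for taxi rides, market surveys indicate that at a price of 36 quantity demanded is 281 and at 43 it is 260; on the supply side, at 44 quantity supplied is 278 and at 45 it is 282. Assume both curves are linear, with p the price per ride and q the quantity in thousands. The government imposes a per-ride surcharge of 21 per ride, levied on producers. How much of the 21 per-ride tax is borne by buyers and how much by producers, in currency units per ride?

Buyers bear 12 per ride; producers bear 9 per ride.

Demand slope: (260 − 281)/(43 − 36) = -3, so qd = 389 − 3p.
Supply slope: (282 − 278)/(45 − 44) = 4, so qs = 4p + 102.
Before the tax: set 389 − 3p = 4p + 102 → p* = 41, q* = 266.
With the tax collected from producers, supply shifts: qs = 4(p − 21) + 102.
Solving gives q = 230 with buyers paying 53 and producers receiving 32 (the 21 wedge).
Burden on buyers: 12; on producers: 9. (They sum to 21.)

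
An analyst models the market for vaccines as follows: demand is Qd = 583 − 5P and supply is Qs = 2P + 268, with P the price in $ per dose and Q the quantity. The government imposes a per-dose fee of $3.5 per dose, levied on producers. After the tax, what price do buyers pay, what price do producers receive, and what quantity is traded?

Before the tax: set 583 − 5P = 2P + 268 → P* = $45, Q* = 358.
With the tax collected from producers, supply shifts: Qs = 2(P − 3.5) + 268.
New equilibrium: buyers pay $46, producers receive $42.5, Q = 353. (Wedge: Pb − Ps = 3.5.)

Buyers pay $46; producers receive $42.5; quantity = 353.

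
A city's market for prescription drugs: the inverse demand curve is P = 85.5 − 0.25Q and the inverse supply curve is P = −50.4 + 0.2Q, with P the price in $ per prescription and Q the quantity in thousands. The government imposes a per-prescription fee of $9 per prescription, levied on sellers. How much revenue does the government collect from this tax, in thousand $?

Rewrite in direct form: Qd = 342 − 4P and Qs = 5P + 252.
Before the tax: set 342 − 4P = 5P + 252 → P* = $10, Q* = 302.
With the tax collected from sellers, supply shifts: Qs = 5(P − 9) + 252.
Solving gives Q = 282 with buyers paying $15 and sellers receiving $6 (the $9 wedge).
Revenue = t · Q = 9 · 282 = $2538.

Tax revenue = $2538 thousand.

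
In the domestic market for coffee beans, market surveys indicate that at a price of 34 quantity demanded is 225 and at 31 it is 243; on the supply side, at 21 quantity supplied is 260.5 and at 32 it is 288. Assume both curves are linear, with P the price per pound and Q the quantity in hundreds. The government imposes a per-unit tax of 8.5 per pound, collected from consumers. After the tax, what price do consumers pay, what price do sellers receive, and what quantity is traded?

Consumers pay 28.5; sellers receive 20; quantity = 258.

Demand slope: (243 − 225)/(31 − 34) = -6, so Qd = 429 − 6P.
Supply slope: (288 − 260.5)/(32 − 21) = 2.5, so Qs = 2.5P + 208.
Without the tax, 429 − 6P = 2.5P + 208 gives 8.5P = 221, so P* = 26 and Q* = 273.
With the tax collected from consumers, demand (in seller-price terms) shifts: Qd = 429 − 6(P + 8.5).
New equilibrium: consumers pay 28.5, sellers receive 20, Q = 258. (Wedge: Pb − Ps = 8.5.)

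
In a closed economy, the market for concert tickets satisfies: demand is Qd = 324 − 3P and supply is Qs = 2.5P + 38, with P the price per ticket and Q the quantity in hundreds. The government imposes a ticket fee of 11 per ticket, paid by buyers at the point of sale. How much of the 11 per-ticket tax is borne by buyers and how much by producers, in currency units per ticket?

Before the tax: set 324 − 3P = 2.5P + 38 → P* = 52, Q* = 168.
With the tax collected from buyers, demand (in seller-price terms) shifts: Qd = 324 − 3(P + 11).
New equilibrium: buyers pay 57, producers receive 46, Q = 153. (Wedge: Pb − Ps = 11.)
Burden on buyers: 5; on producers: 6. (They sum to 11.)

Buyers bear 5 per ticket; producers bear 6 per ticket.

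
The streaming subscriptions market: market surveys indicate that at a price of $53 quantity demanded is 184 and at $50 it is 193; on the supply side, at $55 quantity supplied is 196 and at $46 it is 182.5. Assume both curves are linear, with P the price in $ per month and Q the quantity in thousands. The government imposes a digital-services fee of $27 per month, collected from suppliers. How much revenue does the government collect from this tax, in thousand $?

Tax revenue = $4401 thousand.

Demand slope: (193 − 184)/(50 − 53) = -3, so Qd = 343 − 3P.
Supply slope: (182.5 − 196)/(46 − 55) = 1.5, so Qs = 1.5P + 113.5.
Without the tax, 343 − 3P = 1.5P + 113.5 gives 4.5P = 229.5, so P* = $51 and Q* = 190.
With the tax collected from suppliers, supply shifts: Qs = 1.5(P − 27) + 113.5.
Solving gives Q = 163 with buyers paying $60 and suppliers receiving $33 (the $27 wedge).
Revenue = t · Q = 27 · 163 = $4401.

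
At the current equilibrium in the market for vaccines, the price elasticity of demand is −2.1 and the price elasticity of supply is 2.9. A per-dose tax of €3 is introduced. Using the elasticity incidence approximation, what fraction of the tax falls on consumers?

Incidence ratio: consumers' share ≈ εs / (εs + |εd|) = 2.9 / (2.9 + 2.1) = 0.58.
Supply is the more elastic side, so consumers bear the larger share.

Consumers' share ≈ 0.58.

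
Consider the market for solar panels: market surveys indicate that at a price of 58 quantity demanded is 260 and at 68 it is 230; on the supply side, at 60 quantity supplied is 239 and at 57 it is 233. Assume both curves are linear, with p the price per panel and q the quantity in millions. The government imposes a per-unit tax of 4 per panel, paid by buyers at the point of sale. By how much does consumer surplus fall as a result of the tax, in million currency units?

Demand slope: (230 − 260)/(68 − 58) = -3, so qd = 434 − 3p.
Supply slope: (233 − 239)/(57 − 60) = 2, so qs = 2p + 119.
Without the tax, 434 − 3p = 2p + 119 gives 5p = 315, so p* = 63 and q* = 245.
With the tax collected from buyers, demand (in seller-price terms) shifts: qd = 434 − 3(p + 4).
New equilibrium: buyers pay 64.6, sellers receive 60.6, q = 240.2. (Wedge: pb − ps = 4.)
ΔCS is the trapezoid between Q = 240.2 and Q = 245 of height 1.6: ½ · (245 + 240.2) · 1.6 = 388.16.

Consumer surplus falls by 388.16 million.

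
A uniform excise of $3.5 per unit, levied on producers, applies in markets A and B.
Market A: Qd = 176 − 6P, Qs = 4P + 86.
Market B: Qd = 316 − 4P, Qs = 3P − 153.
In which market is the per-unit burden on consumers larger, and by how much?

Market B, by $0.1.

Market A: pre-tax P* = $9, Q* = 122; post-tax Q = 113.6; per-unit burden on consumers = $1.4.
Market B: pre-tax P* = $67, Q* = 48; post-tax Q = 42; per-unit burden on consumers = $1.5.
Difference: $1.4 vs $1.5 → market B is larger by $0.1.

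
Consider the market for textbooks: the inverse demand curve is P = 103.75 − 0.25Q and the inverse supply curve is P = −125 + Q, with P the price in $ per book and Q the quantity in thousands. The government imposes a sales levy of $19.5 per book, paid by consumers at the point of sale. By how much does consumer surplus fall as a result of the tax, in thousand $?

Consumer surplus falls by $683.28 thousand.

Rewrite in direct form: Qd = 415 − 4P and Qs = P + 125.
Without the tax, 415 − 4P = P + 125 gives 5P = 290, so P* = $58 and Q* = 183.
With the tax collected from consumers, demand (in seller-price terms) shifts: Qd = 415 − 4(P + 19.5).
Solving gives Q = 167.4 with consumers paying $61.9 and suppliers receiving $42.4 (the $19.5 wedge).
ΔCS is the trapezoid between Q = 167.4 and Q = 183 of height $3.9: ½ · (183 + 167.4) · 3.9 = $683.28.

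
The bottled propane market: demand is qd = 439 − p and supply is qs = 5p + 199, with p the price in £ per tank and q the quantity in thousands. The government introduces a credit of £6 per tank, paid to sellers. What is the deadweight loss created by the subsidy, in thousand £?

Before the subsidy: set 439 − p = 5p + 199 → p* = £40, q* = 399.
With a per-unit subsidy paid to sellers, each receives p + 6 per unit sold, so supply becomes qs = 5(p + 6) + 199.
New equilibrium: consumers pay £35, sellers receive £41, q = 404. (Wedge: pb − ps = −6.)
Quantity rises by |ΔQ| = |399 − 404| = 5.
DWL = ½ · t · |ΔQ| = ½ · 6 · 5 = £15.

Deadweight loss = £15 thousand.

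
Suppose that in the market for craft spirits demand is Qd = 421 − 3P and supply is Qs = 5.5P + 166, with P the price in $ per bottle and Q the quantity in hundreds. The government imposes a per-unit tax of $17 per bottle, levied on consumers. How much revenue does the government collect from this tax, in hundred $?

Tax revenue = $5066 hundred.

Before the tax: set 421 − 3P = 5.5P + 166 → P* = $30, Q* = 331.
With the tax collected from consumers, demand (in seller-price terms) shifts: Qd = 421 − 3(P + 17).
New equilibrium: consumers pay $41, sellers receive $24, Q = 298. (Wedge: Pb − Ps = 17.)
Revenue = t · Q = 17 · 298 = $5066.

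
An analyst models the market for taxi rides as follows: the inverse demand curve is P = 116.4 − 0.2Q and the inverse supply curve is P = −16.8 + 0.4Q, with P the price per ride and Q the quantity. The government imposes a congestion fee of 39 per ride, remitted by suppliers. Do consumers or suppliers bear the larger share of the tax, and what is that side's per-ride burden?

Suppliers bear the larger share: 26 per ride.

Rewrite in direct form: Qd = 582 − 5P and Qs = 2.5P + 42.
Before the tax: set 582 − 5P = 2.5P + 42 → P* = 72, Q* = 222.
With the tax collected from suppliers, supply shifts: Qs = 2.5(P − 39) + 42.
New equilibrium: consumers pay 85, suppliers receive 46, Q = 157. (Wedge: Pb − Ps = 39.)
Per-ride burden: consumers 13, suppliers 26.
Suppliers take the larger share because supply is less price-elastic here (demand slope 5 vs supply slope 2.5).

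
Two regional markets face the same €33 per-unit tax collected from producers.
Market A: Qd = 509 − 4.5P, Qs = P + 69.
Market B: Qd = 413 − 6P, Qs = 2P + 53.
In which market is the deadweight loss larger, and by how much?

Market B, by €371.25.

Market A: pre-tax P* = €80, Q* = 149; post-tax Q = 122; deadweight loss = €445.5.
Market B: pre-tax P* = €45, Q* = 143; post-tax Q = 93.5; deadweight loss = €816.75.
Difference: €445.5 vs €816.75 → market B is larger by €371.25.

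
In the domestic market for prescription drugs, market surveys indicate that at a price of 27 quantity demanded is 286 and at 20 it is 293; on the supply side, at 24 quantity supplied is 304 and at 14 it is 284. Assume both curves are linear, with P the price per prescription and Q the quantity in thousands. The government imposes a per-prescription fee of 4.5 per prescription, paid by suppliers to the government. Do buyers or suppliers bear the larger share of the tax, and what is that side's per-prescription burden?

Buyers bear the larger share: 3 per prescription.

Demand slope: (293 − 286)/(20 − 27) = -1, so Qd = 313 − P.
Supply slope: (284 − 304)/(14 − 24) = 2, so Qs = 2P + 256.
Before the tax: set 313 − P = 2P + 256 → P* = 19, Q* = 294.
With the tax collected from suppliers, supply shifts: Qs = 2(P − 4.5) + 256.
New equilibrium: buyers pay 22, suppliers receive 17.5, Q = 291. (Wedge: Pb − Ps = 4.5.)
Per-prescription burden: buyers 3, suppliers 1.5.
Buyers take the larger share because demand is less price-elastic here (demand slope 1 vs supply slope 2).
The less price-elastic side of the market bears the larger share of a per-unit tax.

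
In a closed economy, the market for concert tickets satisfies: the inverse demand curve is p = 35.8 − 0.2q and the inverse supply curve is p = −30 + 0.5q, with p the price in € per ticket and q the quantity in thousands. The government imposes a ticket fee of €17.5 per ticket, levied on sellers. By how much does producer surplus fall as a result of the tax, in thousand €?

Producer surplus falls by €1018.75 thousand.

Rewrite in direct form: qd = 179 − 5p and qs = 2p + 60.
Without the tax, 179 − 5p = 2p + 60 gives 7p = 119, so p* = €17 and q* = 94.
With the tax collected from sellers, supply shifts: qs = 2(p − 17.5) + 60.
Solving gives q = 69 with consumers paying €22 and sellers receiving €4.5 (the €17.5 wedge).
ΔPS is the trapezoid between Q = 69 and Q = 94 of height €12.5: ½ · (94 + 69) · 12.5 = €1018.75.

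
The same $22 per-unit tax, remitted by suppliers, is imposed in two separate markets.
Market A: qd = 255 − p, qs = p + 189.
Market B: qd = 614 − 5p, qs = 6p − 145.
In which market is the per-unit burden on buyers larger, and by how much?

Market B, by $1.

Market A: pre-tax p* = $33, q* = 222; post-tax q = 211; per-unit burden on buyers = $11.
Market B: pre-tax p* = $69, q* = 269; post-tax q = 209; per-unit burden on buyers = $12.
Difference: $11 vs $12 → market B is larger by $1.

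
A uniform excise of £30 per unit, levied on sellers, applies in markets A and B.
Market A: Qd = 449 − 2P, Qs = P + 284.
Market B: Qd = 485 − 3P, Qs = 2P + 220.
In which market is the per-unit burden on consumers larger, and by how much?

Market B, by £2.

Market A: pre-tax P* = £55, Q* = 339; post-tax Q = 319; per-unit burden on consumers = £10.
Market B: pre-tax P* = £53, Q* = 326; post-tax Q = 290; per-unit burden on consumers = £12.
Difference: £10 vs £12 → market B is larger by £2.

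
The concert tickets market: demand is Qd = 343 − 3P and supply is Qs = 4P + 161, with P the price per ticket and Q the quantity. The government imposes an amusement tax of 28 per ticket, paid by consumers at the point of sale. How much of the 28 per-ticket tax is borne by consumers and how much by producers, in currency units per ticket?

Consumers bear 16 per ticket; producers bear 12 per ticket.

Before the tax: set 343 − 3P = 4P + 161 → P* = 26, Q* = 265.
With the tax collected from consumers, demand (in seller-price terms) shifts: Qd = 343 − 3(P + 28).
Solving gives Q = 217 with consumers paying 42 and producers receiving 14 (the 28 wedge).
Burden on consumers: 16; on producers: 12. (They sum to 28.)
The less price-elastic side of the market bears the larger share of a per-unit tax.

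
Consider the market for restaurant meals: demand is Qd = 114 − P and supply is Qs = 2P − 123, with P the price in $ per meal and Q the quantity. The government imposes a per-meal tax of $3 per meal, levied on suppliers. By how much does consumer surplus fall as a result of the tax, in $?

Consumer surplus falls by $68.

Without the tax, 114 − P = 2P − 123 gives 3P = 237, so P* = $79 and Q* = 35.
With the tax collected from suppliers, supply shifts: Qs = 2(P − 3) − 123.
New equilibrium: consumers pay $81, suppliers receive $78, Q = 33. (Wedge: Pb − Ps = 3.)
ΔCS is the trapezoid between Q = 33 and Q = 35 of height $2: ½ · (35 + 33) · 2 = $68.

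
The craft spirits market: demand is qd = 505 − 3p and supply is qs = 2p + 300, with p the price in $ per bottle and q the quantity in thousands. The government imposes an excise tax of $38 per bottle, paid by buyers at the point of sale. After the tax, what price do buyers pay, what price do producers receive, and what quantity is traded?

Before the tax: set 505 − 3p = 2p + 300 → p* = $41, q* = 382.
With the tax collected from buyers, demand (in seller-price terms) shifts: qd = 505 − 3(p + 38).
New equilibrium: buyers pay $56.2, producers receive $18.2, q = 336.4. (Wedge: pb − ps = 38.)

Buyers pay $56.2; producers receive $18.2; quantity = 336.4.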